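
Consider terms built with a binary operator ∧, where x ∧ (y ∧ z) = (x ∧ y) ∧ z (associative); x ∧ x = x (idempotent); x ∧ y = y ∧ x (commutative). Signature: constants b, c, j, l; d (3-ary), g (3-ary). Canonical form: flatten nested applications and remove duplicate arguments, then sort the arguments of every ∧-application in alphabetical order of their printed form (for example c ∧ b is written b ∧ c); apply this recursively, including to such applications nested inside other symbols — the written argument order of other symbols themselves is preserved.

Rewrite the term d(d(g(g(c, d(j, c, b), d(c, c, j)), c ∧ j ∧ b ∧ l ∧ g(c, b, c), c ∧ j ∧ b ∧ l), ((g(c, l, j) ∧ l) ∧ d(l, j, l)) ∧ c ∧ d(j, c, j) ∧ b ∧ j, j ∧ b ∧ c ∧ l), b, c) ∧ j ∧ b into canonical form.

Canonicalize subterm:  d(d(g(g(c, d(j, c, b), d(c, c, j)), c ∧ j ∧ b ∧ l ∧ g(c, b, c), c ∧ j ∧ b ∧ l), ((g(c, l, j) ∧ l) ∧ d(l, j, l)) ∧ c ∧ d(j, c, j) ∧ b ∧ j, j ∧ b ∧ c ∧ l), b, c)  →  d(d(g(g(c, d(j, c, b), d(c, c, j)), b ∧ c ∧ g(c, b, c) ∧ j ∧ l, b ∧ c ∧ j ∧ l), b ∧ c ∧ d(j, c, j) ∧ d(l, j, l) ∧ g(c, l, j) ∧ j ∧ l, b ∧ c ∧ j ∧ l), b, c)
Sort arguments:  b ∧ d(d(g(g(c, d(j, c, b), d(c, c, j)), b ∧ c ∧ g(c, b, c) ∧ j ∧ l, b ∧ c ∧ j ∧ l), b ∧ c ∧ d(j, c, j) ∧ d(l, j, l) ∧ g(c, l, j) ∧ j ∧ l, b ∧ c ∧ j ∧ l), b, c) ∧ j

Answer: b ∧ d(d(g(g(c, d(j, c, b), d(c, c, j)), b ∧ c ∧ g(c, b, c) ∧ j ∧ l, b ∧ c ∧ j ∧ l), b ∧ c ∧ d(j, c, j) ∧ d(l, j, l) ∧ g(c, l, j) ∧ j ∧ l, b ∧ c ∧ j ∧ l), b, c) ∧ j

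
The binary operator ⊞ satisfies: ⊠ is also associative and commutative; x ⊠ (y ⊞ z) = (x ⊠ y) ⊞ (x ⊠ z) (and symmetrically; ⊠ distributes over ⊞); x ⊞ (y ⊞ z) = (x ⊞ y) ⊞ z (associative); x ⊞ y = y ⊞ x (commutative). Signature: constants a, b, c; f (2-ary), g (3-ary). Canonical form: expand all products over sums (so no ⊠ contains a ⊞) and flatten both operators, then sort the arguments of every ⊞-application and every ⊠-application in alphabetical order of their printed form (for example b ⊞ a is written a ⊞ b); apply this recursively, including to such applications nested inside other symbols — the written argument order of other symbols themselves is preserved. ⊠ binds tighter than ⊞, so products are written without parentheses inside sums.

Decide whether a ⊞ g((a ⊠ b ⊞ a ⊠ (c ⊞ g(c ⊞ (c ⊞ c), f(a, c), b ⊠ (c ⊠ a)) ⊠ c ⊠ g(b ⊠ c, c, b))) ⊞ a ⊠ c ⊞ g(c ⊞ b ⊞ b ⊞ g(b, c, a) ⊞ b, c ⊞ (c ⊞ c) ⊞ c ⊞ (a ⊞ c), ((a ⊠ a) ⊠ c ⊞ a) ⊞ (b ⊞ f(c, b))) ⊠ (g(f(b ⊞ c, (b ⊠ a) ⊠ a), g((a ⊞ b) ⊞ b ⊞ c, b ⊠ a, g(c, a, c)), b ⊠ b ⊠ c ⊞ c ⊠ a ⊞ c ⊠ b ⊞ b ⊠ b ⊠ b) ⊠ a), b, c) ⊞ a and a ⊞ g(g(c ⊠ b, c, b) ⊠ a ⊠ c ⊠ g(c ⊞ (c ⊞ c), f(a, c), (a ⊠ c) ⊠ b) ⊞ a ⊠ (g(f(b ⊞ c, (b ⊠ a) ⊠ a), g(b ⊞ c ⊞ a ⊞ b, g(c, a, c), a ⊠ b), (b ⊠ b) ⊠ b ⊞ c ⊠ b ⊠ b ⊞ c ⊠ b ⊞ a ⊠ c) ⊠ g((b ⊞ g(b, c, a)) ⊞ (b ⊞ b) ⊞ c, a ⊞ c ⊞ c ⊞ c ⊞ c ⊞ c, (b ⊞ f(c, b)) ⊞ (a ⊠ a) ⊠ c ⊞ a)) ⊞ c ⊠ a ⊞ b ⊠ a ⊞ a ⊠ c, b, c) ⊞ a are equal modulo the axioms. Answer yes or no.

Left:  a ⊞ g((a ⊠ b ⊞ a ⊠ (c ⊞ g(c ⊞ (c ⊞ c), f(a, c), b ⊠ (c ⊠ a)) ⊠ c ⊠ g(b ⊠ c, c, b))) ⊞ a ⊠ c ⊞ g(c ⊞ b ⊞ b ⊞ g(b, c, a) ⊞ b, c ⊞ (c ⊞ c) ⊞ c ⊞ (a ⊞ c), ((a ⊠ a) ⊠ c ⊞ a) ⊞ (b ⊞ f(c, b))) ⊠ (g(f(b ⊞ c, (b ⊠ a) ⊠ a), g((a ⊞ b) ⊞ b ⊞ c, b ⊠ a, g(c, a, c)), b ⊠ b ⊠ c ⊞ c ⊠ a ⊞ c ⊠ b ⊞ b ⊠ b ⊠ b) ⊠ a), b, c) ⊞ a
  Expand:  a ⊞ g(a ⊠ b ⊞ a ⊠ c ⊞ a ⊠ c ⊞ a ⊠ c ⊠ g(b ⊠ c, c, b) ⊠ g(c ⊞ c ⊞ c, f(a, c), a ⊠ b ⊠ c) ⊞ a ⊠ g(b ⊞ b ⊞ b ⊞ c ⊞ g(b, c, a), a ⊞ c ⊞ c ⊞ c ⊞ c ⊞ c, a ⊞ a ⊠ a ⊠ c ⊞ b ⊞ f(c, b)) ⊠ g(f(b ⊞ c, a ⊠ a ⊠ b), g(a ⊞ b ⊞ b ⊞ c, a ⊠ b, g(c, a, c)), a ⊠ c ⊞ b ⊠ b ⊠ b ⊞ b ⊠ b ⊠ c ⊞ b ⊠ c), b, c) ⊞ a
  Sort arguments:  a ⊞ a ⊞ g(a ⊠ b ⊞ a ⊠ c ⊞ a ⊠ c ⊞ a ⊠ c ⊠ g(b ⊠ c, c, b) ⊠ g(c ⊞ c ⊞ c, f(a, c), a ⊠ b ⊠ c) ⊞ a ⊠ g(b ⊞ b ⊞ b ⊞ c ⊞ g(b, c, a), a ⊞ c ⊞ c ⊞ c ⊞ c ⊞ c, a ⊞ a ⊠ a ⊠ c ⊞ b ⊞ f(c, b)) ⊠ g(f(b ⊞ c, a ⊠ a ⊠ b), g(a ⊞ b ⊞ b ⊞ c, a ⊠ b, g(c, a, c)), a ⊠ c ⊞ b ⊠ b ⊠ b ⊞ b ⊠ b ⊠ c ⊞ b ⊠ c), b, c)
Right:  a ⊞ g(g(c ⊠ b, c, b) ⊠ a ⊠ c ⊠ g(c ⊞ (c ⊞ c), f(a, c), (a ⊠ c) ⊠ b) ⊞ a ⊠ (g(f(b ⊞ c, (b ⊠ a) ⊠ a), g(b ⊞ c ⊞ a ⊞ b, g(c, a, c), a ⊠ b), (b ⊠ b) ⊠ b ⊞ c ⊠ b ⊠ b ⊞ c ⊠ b ⊞ a ⊠ c) ⊠ g((b ⊞ g(b, c, a)) ⊞ (b ⊞ b) ⊞ c, a ⊞ c ⊞ c ⊞ c ⊞ c ⊞ c, (b ⊞ f(c, b)) ⊞ (a ⊠ a) ⊠ c ⊞ a)) ⊞ c ⊠ a ⊞ b ⊠ a ⊞ a ⊠ c, b, c) ⊞ a
  Flatten:  a ⊞ g(a ⊠ b ⊞ a ⊠ c ⊞ a ⊠ c ⊞ a ⊠ c ⊠ g(b ⊠ c, c, b) ⊠ g(c ⊞ c ⊞ c, f(a, c), a ⊠ b ⊠ c) ⊞ a ⊠ g(b ⊞ b ⊞ b ⊞ c ⊞ g(b, c, a), a ⊞ c ⊞ c ⊞ c ⊞ c ⊞ c, a ⊞ a ⊠ a ⊠ c ⊞ b ⊞ f(c, b)) ⊠ g(f(b ⊞ c, a ⊠ a ⊠ b), g(a ⊞ b ⊞ b ⊞ c, g(c, a, c), a ⊠ b), a ⊠ c ⊞ b ⊠ b ⊠ b ⊞ b ⊠ b ⊠ c ⊞ b ⊠ c), b, c) ⊞ a
  Sort:  a ⊞ a ⊞ g(a ⊠ b ⊞ a ⊠ c ⊞ a ⊠ c ⊞ a ⊠ c ⊠ g(b ⊠ c, c, b) ⊠ g(c ⊞ c ⊞ c, f(a, c), a ⊠ b ⊠ c) ⊞ a ⊠ g(b ⊞ b ⊞ b ⊞ c ⊞ g(b, c, a), a ⊞ c ⊞ c ⊞ c ⊞ c ⊞ c, a ⊞ a ⊠ a ⊠ c ⊞ b ⊞ f(c, b)) ⊠ g(f(b ⊞ c, a ⊠ a ⊠ b), g(a ⊞ b ⊞ b ⊞ c, g(c, a, c), a ⊠ b), a ⊠ c ⊞ b ⊠ b ⊠ b ⊞ b ⊠ b ⊠ c ⊞ b ⊠ c), b, c)

Answer: no — a ⊞ a ⊞ g(a ⊠ b ⊞ a ⊠ c ⊞ a ⊠ c ⊞ a ⊠ c ⊠ g(b ⊠ c, c, b) ⊠ g(c ⊞ c ⊞ c, f(a, c), a ⊠ b ⊠ c) ⊞ a ⊠ g(b ⊞ b ⊞ b ⊞ c ⊞ g(b, c, a), a ⊞ c ⊞ c ⊞ c ⊞ c ⊞ c, a ⊞ a ⊠ a ⊠ c ⊞ b ⊞ f(c, b)) ⊠ g(f(b ⊞ c, a ⊠ a ⊠ b), g(a ⊞ b ⊞ b ⊞ c, a ⊠ b, g(c, a, c)), a ⊠ c ⊞ b ⊠ b ⊠ b ⊞ b ⊠ b ⊠ c ⊞ b ⊠ c), b, c) vs a ⊞ a ⊞ g(a ⊠ b ⊞ a ⊠ c ⊞ a ⊠ c ⊞ a ⊠ c ⊠ g(b ⊠ c, c, b) ⊠ g(c ⊞ c ⊞ c, f(a, c), a ⊠ b ⊠ c) ⊞ a ⊠ g(b ⊞ b ⊞ b ⊞ c ⊞ g(b, c, a), a ⊞ c ⊞ c ⊞ c ⊞ c ⊞ c, a ⊞ a ⊠ a ⊠ c ⊞ b ⊞ f(c, b)) ⊠ g(f(b ⊞ c, a ⊠ a ⊠ b), g(a ⊞ b ⊞ b ⊞ c, g(c, a, c), a ⊠ b), a ⊠ c ⊞ b ⊠ b ⊠ b ⊞ b ⊠ b ⊠ c ⊞ b ⊠ c), b, c)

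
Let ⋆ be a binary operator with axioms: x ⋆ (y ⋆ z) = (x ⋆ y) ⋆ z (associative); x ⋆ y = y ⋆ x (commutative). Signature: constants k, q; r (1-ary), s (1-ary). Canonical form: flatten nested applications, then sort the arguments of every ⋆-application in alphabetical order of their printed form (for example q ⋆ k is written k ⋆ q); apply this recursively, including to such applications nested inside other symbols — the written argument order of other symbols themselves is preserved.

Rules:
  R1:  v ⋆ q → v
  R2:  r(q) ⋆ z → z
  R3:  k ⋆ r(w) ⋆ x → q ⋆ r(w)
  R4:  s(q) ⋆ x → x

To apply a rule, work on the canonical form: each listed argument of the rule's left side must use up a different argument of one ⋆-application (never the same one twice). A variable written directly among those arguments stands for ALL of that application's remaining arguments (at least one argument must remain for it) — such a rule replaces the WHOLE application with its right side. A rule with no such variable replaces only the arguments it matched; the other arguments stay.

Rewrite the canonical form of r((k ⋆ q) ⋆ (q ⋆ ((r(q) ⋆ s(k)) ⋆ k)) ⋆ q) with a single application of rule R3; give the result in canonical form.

Answer: r(q ⋆ r(q))

Derivation:
Canonical form:  r(k ⋆ k ⋆ q ⋆ q ⋆ q ⋆ r(q) ⋆ s(k))
Match R3:  consume k, r(q);  w := q, x := k ⋆ q ⋆ q ⋆ q ⋆ s(k)
The variable takes the whole remainder — replace the entire application.
New term:  r(q ⋆ r(q))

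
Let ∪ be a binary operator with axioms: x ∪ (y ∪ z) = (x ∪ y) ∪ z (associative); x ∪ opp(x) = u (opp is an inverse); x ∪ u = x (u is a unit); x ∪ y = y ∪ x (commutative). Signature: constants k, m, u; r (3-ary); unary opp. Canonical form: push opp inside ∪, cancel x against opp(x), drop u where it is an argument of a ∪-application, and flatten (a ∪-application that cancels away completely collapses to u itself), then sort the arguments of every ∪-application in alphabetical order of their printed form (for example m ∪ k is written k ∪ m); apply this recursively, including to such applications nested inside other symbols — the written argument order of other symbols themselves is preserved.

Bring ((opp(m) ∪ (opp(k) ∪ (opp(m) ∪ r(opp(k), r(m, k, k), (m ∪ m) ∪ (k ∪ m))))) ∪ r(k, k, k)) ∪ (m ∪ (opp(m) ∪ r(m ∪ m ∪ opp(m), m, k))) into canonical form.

Answer: opp(k) ∪ opp(m) ∪ opp(m) ∪ r(k, k, k) ∪ r(m, m, k) ∪ r(opp(k), r(m, k, k), k ∪ m ∪ m ∪ m)

Derivation:
Collect terms:  opp(m) ∪ opp(m) ∪ opp(k) ∪ r(opp(k), r(m, k, k), k ∪ m ∪ m ∪ m) ∪ r(k, k, k) ∪ r(m, m, k)
Sort:  opp(k) ∪ opp(m) ∪ opp(m) ∪ r(k, k, k) ∪ r(m, m, k) ∪ r(opp(k), r(m, k, k), k ∪ m ∪ m ∪ m)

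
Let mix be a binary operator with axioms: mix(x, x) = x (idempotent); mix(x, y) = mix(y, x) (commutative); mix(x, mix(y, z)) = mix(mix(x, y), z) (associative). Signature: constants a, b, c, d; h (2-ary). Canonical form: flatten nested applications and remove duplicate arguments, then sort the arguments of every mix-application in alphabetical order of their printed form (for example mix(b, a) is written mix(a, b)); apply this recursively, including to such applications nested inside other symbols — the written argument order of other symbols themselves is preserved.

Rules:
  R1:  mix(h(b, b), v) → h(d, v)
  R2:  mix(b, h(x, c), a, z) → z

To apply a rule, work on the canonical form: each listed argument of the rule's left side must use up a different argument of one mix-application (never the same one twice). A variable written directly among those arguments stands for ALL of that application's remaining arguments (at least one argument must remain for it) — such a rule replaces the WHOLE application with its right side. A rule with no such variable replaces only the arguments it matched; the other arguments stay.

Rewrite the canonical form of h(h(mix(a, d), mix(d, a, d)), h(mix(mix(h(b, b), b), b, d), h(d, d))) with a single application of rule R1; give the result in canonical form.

Canonical form:  h(h(mix(a, d), mix(a, d)), h(mix(b, d, h(b, b)), h(d, d)))
Match R1:  consume h(b, b);  v := mix(b, d)
Every leftover argument binds to the variable; the entire application is replaced.
New term:  h(h(mix(a, d), mix(a, d)), h(h(d, mix(b, d)), h(d, d)))

Answer: h(h(mix(a, d), mix(a, d)), h(h(d, mix(b, d)), h(d, d)))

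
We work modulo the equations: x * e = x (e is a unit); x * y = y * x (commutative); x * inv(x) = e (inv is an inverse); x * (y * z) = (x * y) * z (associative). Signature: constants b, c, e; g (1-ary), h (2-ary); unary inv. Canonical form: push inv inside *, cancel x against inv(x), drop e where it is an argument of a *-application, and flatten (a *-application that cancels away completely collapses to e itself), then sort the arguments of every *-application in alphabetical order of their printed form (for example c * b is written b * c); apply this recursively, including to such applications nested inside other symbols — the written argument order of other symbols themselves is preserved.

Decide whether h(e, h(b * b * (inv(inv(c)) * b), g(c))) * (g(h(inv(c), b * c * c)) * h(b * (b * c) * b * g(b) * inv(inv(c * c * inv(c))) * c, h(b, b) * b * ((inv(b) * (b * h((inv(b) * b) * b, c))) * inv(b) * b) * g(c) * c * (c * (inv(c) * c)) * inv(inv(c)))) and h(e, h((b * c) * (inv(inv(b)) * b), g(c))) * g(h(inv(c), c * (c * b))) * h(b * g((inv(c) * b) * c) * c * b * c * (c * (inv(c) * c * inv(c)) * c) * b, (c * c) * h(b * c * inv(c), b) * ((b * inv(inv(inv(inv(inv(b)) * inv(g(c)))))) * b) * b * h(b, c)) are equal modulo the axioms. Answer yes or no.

Answer: no — g(h(inv(c), b * c * c)) * h(b * b * b * c * c * c * g(b), b * c * c * c * g(c) * h(b, b) * h(b, c)) * h(e, h(b * b * b * c, g(c))) vs g(h(inv(c), b * c * c)) * h(b * b * b * c * c * c * g(b), b * b * c * c * g(c) * h(b, b) * h(b, c)) * h(e, h(b * b * b * c, g(c)))

Derivation:
Left:  h(e, h(b * b * (inv(inv(c)) * b), g(c))) * (g(h(inv(c), b * c * c)) * h(b * (b * c) * b * g(b) * inv(inv(c * c * inv(c))) * c, h(b, b) * b * ((inv(b) * (b * h((inv(b) * b) * b, c))) * inv(b) * b) * g(c) * c * (c * (inv(c) * c)) * inv(inv(c))))
  Push inv inside:  distribute inv over * and collapse double inv
  Collect:  h(e, h(b * b * b * c, g(c))) * g(h(inv(c), b * c * c)) * h(b * b * b * c * c * c * g(b), b * c * c * c * g(c) * h(b, b) * h(b, c))
  Order the arguments:  g(h(inv(c), b * c * c)) * h(b * b * b * c * c * c * g(b), b * c * c * c * g(c) * h(b, b) * h(b, c)) * h(e, h(b * b * b * c, g(c)))
Right:  h(e, h((b * c) * (inv(inv(b)) * b), g(c))) * g(h(inv(c), c * (c * b))) * h(b * g((inv(c) * b) * c) * c * b * c * (c * (inv(c) * c * inv(c)) * c) * b, (c * c) * h(b * c * inv(c), b) * ((b * inv(inv(inv(inv(inv(b)) * inv(g(c)))))) * b) * b * h(b, c))
  Push inv inside:  distribute inv over * and collapse double inv
  Collect:  h(e, h(b * b * b * c, g(c))) * g(h(inv(c), b * c * c)) * h(b * b * b * c * c * c * g(b), b * b * c * c * g(c) * h(b, b) * h(b, c))
  Sort arguments:  g(h(inv(c), b * c * c)) * h(b * b * b * c * c * c * g(b), b * b * c * c * g(c) * h(b, b) * h(b, c)) * h(e, h(b * b * b * c, g(c)))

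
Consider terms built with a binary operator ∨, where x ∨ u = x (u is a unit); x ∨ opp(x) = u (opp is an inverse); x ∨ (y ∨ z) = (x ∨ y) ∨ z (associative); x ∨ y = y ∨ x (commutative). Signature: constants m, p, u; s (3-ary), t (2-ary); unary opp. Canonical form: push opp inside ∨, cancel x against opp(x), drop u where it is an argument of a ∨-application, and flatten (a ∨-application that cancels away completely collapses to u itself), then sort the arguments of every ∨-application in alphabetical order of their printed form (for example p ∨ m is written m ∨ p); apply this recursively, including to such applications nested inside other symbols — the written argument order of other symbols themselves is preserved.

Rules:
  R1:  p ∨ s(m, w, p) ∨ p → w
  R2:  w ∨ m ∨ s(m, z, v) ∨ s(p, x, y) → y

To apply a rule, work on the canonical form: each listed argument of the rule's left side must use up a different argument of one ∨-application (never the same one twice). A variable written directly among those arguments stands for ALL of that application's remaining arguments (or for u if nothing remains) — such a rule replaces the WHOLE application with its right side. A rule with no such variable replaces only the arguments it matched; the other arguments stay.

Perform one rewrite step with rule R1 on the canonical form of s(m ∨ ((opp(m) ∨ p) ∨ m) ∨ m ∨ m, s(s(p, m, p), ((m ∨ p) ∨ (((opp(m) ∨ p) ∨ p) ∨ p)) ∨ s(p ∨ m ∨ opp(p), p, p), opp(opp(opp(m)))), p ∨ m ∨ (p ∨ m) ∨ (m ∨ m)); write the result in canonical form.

Canonical form:  s(m ∨ m ∨ m ∨ p, s(s(p, m, p), p ∨ p ∨ p ∨ p ∨ s(m, p, p), opp(m)), m ∨ m ∨ m ∨ m ∨ p ∨ p)
Match R1:  consume p, p, s(m, p, p);  w := p
New term:  s(m ∨ m ∨ m ∨ p, s(s(p, m, p), p ∨ p ∨ p, opp(m)), m ∨ m ∨ m ∨ m ∨ p ∨ p)

Answer: s(m ∨ m ∨ m ∨ p, s(s(p, m, p), p ∨ p ∨ p, opp(m)), m ∨ m ∨ m ∨ m ∨ p ∨ p)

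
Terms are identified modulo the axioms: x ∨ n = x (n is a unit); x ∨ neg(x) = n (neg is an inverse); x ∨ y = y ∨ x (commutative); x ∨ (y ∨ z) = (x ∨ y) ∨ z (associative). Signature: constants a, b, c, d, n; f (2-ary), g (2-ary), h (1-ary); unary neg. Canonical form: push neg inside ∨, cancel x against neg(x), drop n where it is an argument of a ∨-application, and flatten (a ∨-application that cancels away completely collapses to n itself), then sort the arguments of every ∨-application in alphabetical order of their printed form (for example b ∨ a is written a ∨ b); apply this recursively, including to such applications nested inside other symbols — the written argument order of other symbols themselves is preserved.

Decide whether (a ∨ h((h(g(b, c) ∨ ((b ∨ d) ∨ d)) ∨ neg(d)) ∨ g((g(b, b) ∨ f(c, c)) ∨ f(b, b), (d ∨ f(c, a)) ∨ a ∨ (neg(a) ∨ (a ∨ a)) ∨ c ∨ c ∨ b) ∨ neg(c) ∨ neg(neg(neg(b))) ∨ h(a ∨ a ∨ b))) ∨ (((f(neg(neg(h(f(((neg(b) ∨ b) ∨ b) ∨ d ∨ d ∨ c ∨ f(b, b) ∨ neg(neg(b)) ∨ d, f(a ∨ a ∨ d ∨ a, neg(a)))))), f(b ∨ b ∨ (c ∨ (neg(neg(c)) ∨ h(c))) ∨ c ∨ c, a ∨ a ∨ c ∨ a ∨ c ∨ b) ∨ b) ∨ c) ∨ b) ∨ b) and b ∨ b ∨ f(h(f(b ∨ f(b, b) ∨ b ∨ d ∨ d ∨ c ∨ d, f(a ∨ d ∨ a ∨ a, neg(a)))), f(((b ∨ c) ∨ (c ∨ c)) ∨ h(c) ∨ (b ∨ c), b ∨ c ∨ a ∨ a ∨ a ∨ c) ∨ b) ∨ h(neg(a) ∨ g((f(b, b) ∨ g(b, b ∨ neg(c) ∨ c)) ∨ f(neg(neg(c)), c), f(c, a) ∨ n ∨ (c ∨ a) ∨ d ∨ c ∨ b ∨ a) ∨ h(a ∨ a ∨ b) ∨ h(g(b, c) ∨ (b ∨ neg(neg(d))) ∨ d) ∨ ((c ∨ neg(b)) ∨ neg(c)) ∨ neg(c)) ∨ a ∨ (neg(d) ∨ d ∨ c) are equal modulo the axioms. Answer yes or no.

Answer: no — a ∨ b ∨ b ∨ c ∨ f(h(f(b ∨ b ∨ c ∨ d ∨ d ∨ d ∨ f(b, b), f(a ∨ a ∨ a ∨ d, neg(a)))), b ∨ f(b ∨ b ∨ c ∨ c ∨ c ∨ c ∨ h(c), a ∨ a ∨ a ∨ b ∨ c ∨ c)) ∨ h(g(f(b, b) ∨ f(c, c) ∨ g(b, b), a ∨ a ∨ b ∨ c ∨ c ∨ d ∨ f(c, a)) ∨ h(a ∨ a ∨ b) ∨ h(b ∨ d ∨ d ∨ g(b, c)) ∨ neg(b) ∨ neg(c) ∨ neg(d)) vs a ∨ b ∨ b ∨ c ∨ f(h(f(b ∨ b ∨ c ∨ d ∨ d ∨ d ∨ f(b, b), f(a ∨ a ∨ a ∨ d, neg(a)))), b ∨ f(b ∨ b ∨ c ∨ c ∨ c ∨ c ∨ h(c), a ∨ a ∨ a ∨ b ∨ c ∨ c)) ∨ h(g(f(b, b) ∨ f(c, c) ∨ g(b, b), a ∨ a ∨ b ∨ c ∨ c ∨ d ∨ f(c, a)) ∨ h(a ∨ a ∨ b) ∨ h(b ∨ d ∨ d ∨ g(b, c)) ∨ neg(a) ∨ neg(b) ∨ neg(c))

Derivation:
Left:  (a ∨ h((h(g(b, c) ∨ ((b ∨ d) ∨ d)) ∨ neg(d)) ∨ g((g(b, b) ∨ f(c, c)) ∨ f(b, b), (d ∨ f(c, a)) ∨ a ∨ (neg(a) ∨ (a ∨ a)) ∨ c ∨ c ∨ b) ∨ neg(c) ∨ neg(neg(neg(b))) ∨ h(a ∨ a ∨ b))) ∨ (((f(neg(neg(h(f(((neg(b) ∨ b) ∨ b) ∨ d ∨ d ∨ c ∨ f(b, b) ∨ neg(neg(b)) ∨ d, f(a ∨ a ∨ d ∨ a, neg(a)))))), f(b ∨ b ∨ (c ∨ (neg(neg(c)) ∨ h(c))) ∨ c ∨ c, a ∨ a ∨ c ∨ a ∨ c ∨ b) ∨ b) ∨ c) ∨ b) ∨ b)
  Push neg inside:  distribute neg over ∨ and collapse double neg
  Collect:  a ∨ h(g(f(b, b) ∨ f(c, c) ∨ g(b, b), a ∨ a ∨ b ∨ c ∨ c ∨ d ∨ f(c, a)) ∨ h(a ∨ a ∨ b) ∨ h(b ∨ d ∨ d ∨ g(b, c)) ∨ neg(b) ∨ neg(c) ∨ neg(d)) ∨ f(h(f(b ∨ b ∨ c ∨ d ∨ d ∨ d ∨ f(b, b), f(a ∨ a ∨ a ∨ d, neg(a)))), b ∨ f(b ∨ b ∨ c ∨ c ∨ c ∨ c ∨ h(c), a ∨ a ∨ a ∨ b ∨ c ∨ c)) ∨ c ∨ b ∨ b
  Sort arguments:  a ∨ b ∨ b ∨ c ∨ f(h(f(b ∨ b ∨ c ∨ d ∨ d ∨ d ∨ f(b, b), f(a ∨ a ∨ a ∨ d, neg(a)))), b ∨ f(b ∨ b ∨ c ∨ c ∨ c ∨ c ∨ h(c), a ∨ a ∨ a ∨ b ∨ c ∨ c)) ∨ h(g(f(b, b) ∨ f(c, c) ∨ g(b, b), a ∨ a ∨ b ∨ c ∨ c ∨ d ∨ f(c, a)) ∨ h(a ∨ a ∨ b) ∨ h(b ∨ d ∨ d ∨ g(b, c)) ∨ neg(b) ∨ neg(c) ∨ neg(d))
Right:  b ∨ b ∨ f(h(f(b ∨ f(b, b) ∨ b ∨ d ∨ d ∨ c ∨ d, f(a ∨ d ∨ a ∨ a, neg(a)))), f(((b ∨ c) ∨ (c ∨ c)) ∨ h(c) ∨ (b ∨ c), b ∨ c ∨ a ∨ a ∨ a ∨ c) ∨ b) ∨ h(neg(a) ∨ g((f(b, b) ∨ g(b, b ∨ neg(c) ∨ c)) ∨ f(neg(neg(c)), c), f(c, a) ∨ n ∨ (c ∨ a) ∨ d ∨ c ∨ b ∨ a) ∨ h(a ∨ a ∨ b) ∨ h(g(b, c) ∨ (b ∨ neg(neg(d))) ∨ d) ∨ ((c ∨ neg(b)) ∨ neg(c)) ∨ neg(c)) ∨ a ∨ (neg(d) ∨ d ∨ c)
  Push neg inside:  distribute neg over ∨ and collapse double neg
  Cancel:  d cancels
  Collect terms:  b ∨ b ∨ f(h(f(b ∨ b ∨ c ∨ d ∨ d ∨ d ∨ f(b, b), f(a ∨ a ∨ a ∨ d, neg(a)))), b ∨ f(b ∨ b ∨ c ∨ c ∨ c ∨ c ∨ h(c), a ∨ a ∨ a ∨ b ∨ c ∨ c)) ∨ h(g(f(b, b) ∨ f(c, c) ∨ g(b, b), a ∨ a ∨ b ∨ c ∨ c ∨ d ∨ f(c, a)) ∨ h(a ∨ a ∨ b) ∨ h(b ∨ d ∨ d ∨ g(b, c)) ∨ neg(a) ∨ neg(b) ∨ neg(c)) ∨ a ∨ c
  Sort:  a ∨ b ∨ b ∨ c ∨ f(h(f(b ∨ b ∨ c ∨ d ∨ d ∨ d ∨ f(b, b), f(a ∨ a ∨ a ∨ d, neg(a)))), b ∨ f(b ∨ b ∨ c ∨ c ∨ c ∨ c ∨ h(c), a ∨ a ∨ a ∨ b ∨ c ∨ c)) ∨ h(g(f(b, b) ∨ f(c, c) ∨ g(b, b), a ∨ a ∨ b ∨ c ∨ c ∨ d ∨ f(c, a)) ∨ h(a ∨ a ∨ b) ∨ h(b ∨ d ∨ d ∨ g(b, c)) ∨ neg(a) ∨ neg(b) ∨ neg(c))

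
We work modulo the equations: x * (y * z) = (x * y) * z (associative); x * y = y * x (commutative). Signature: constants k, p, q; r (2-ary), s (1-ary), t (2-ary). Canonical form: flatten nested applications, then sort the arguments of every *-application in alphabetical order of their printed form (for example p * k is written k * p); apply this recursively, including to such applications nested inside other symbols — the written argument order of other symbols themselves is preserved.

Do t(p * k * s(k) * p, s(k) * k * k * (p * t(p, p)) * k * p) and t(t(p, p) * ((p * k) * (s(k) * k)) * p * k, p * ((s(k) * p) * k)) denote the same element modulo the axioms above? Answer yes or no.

Answer: no — t(k * p * p * s(k), k * k * k * p * p * s(k) * t(p, p)) vs t(k * k * k * p * p * s(k) * t(p, p), k * p * p * s(k))

Derivation:
Left:  t(p * k * s(k) * p, s(k) * k * k * (p * t(p, p)) * k * p)
  Work inside:  s(k) * k * k * (p * t(p, p)) * k * p
  Merge nested applications:  s(k) * k * k * p * t(p, p) * k * p
  Sort arguments:  k * k * k * p * p * s(k) * t(p, p)
  Reassemble:  t(k * p * p * s(k), k * k * k * p * p * s(k) * t(p, p))
Right:  t(t(p, p) * ((p * k) * (s(k) * k)) * p * k, p * ((s(k) * p) * k))
  Descend into:  t(p, p) * ((p * k) * (s(k) * k)) * p * k
  Flatten:  t(p, p) * p * k * s(k) * k * p * k
  Sort:  k * k * k * p * p * s(k) * t(p, p)
  Reassemble:  t(k * k * k * p * p * s(k) * t(p, p), k * p * p * s(k))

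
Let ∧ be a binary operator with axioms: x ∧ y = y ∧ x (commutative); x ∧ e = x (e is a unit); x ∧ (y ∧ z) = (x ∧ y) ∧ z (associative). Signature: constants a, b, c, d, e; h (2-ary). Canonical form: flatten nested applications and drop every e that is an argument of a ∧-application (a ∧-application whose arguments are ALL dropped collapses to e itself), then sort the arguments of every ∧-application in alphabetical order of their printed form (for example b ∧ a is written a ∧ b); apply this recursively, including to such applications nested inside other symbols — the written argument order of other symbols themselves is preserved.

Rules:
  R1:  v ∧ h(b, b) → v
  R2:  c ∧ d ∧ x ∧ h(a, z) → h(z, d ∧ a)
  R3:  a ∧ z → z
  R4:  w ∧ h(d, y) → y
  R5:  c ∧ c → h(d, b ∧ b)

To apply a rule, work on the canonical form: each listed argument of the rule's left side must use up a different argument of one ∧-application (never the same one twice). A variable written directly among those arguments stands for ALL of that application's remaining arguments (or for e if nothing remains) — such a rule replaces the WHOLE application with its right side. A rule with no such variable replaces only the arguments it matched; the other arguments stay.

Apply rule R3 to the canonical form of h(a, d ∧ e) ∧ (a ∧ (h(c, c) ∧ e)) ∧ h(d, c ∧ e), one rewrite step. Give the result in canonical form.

Answer: h(a, d) ∧ h(c, c) ∧ h(d, c)

Derivation:
Canonical form:  a ∧ h(a, d) ∧ h(c, c) ∧ h(d, c)
R3 matches:  uses a;  z := h(a, d) ∧ h(c, c) ∧ h(d, c)
Every leftover argument binds to the variable; the entire application is replaced.
New term:  h(a, d) ∧ h(c, c) ∧ h(d, c)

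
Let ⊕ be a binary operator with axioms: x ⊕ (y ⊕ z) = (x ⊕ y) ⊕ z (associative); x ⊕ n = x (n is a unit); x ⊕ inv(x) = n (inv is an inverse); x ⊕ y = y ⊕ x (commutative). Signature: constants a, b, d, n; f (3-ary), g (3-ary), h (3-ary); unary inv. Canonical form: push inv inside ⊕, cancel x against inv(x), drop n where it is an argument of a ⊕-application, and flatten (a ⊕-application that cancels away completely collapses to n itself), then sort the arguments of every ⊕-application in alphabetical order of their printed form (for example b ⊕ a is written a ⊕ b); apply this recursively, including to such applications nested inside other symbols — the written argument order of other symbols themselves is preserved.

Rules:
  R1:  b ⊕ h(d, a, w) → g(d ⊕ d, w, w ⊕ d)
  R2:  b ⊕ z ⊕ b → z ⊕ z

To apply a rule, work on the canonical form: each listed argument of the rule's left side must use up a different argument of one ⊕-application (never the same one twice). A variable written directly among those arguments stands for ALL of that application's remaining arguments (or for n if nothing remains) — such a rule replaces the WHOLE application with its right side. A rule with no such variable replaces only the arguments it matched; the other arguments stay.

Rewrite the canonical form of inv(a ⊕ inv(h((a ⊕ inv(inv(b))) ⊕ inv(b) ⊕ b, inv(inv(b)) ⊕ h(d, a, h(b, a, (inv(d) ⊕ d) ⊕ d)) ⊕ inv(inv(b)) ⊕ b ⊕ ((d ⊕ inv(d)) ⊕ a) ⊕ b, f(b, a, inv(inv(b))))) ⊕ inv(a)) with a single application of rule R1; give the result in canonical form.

Canonical form:  h(a ⊕ b, a ⊕ b ⊕ b ⊕ b ⊕ b ⊕ h(d, a, h(b, a, d)), f(b, a, b))
Apply R1:  consuming b, h(d, a, h(b, a, d));  w := h(b, a, d)
New term:  h(a ⊕ b, a ⊕ b ⊕ b ⊕ b ⊕ g(d ⊕ d, h(b, a, d), d ⊕ h(b, a, d)), f(b, a, b))

Answer: h(a ⊕ b, a ⊕ b ⊕ b ⊕ b ⊕ g(d ⊕ d, h(b, a, d), d ⊕ h(b, a, d)), f(b, a, b))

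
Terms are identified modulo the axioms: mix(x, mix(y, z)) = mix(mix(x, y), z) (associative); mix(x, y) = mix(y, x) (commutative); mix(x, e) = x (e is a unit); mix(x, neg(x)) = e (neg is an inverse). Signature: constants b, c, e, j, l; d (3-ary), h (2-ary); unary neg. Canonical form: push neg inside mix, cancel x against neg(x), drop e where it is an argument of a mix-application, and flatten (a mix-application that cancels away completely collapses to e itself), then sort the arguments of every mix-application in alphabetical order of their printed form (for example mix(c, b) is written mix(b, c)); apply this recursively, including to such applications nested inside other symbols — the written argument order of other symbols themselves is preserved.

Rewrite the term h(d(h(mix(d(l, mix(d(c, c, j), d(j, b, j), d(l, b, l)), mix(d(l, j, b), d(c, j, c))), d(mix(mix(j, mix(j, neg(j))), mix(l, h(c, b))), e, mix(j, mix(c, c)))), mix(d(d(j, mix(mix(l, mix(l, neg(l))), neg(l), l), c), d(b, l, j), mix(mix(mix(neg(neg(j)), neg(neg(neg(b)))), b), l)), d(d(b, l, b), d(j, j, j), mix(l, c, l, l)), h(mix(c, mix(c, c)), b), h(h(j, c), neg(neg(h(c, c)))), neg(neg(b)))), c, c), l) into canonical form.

Answer: h(d(h(mix(d(l, mix(d(c, c, j), d(j, b, j), d(l, b, l)), mix(d(c, j, c), d(l, j, b))), d(mix(h(c, b), j, l), e, mix(c, c, j))), mix(b, d(d(b, l, b), d(j, j, j), mix(c, l, l, l)), d(d(j, l, c), d(b, l, j), mix(j, l)), h(h(j, c), h(c, c)), h(mix(c, c, c), b))), c, c), l)

Derivation:
Focus inside:  mix(d(d(j, mix(mix(l, mix(l, neg(l))), neg(l), l), c), d(b, l, j), mix(mix(mix(neg(neg(j)), neg(neg(neg(b)))), b), l)), d(d(b, l, b), d(j, j, j), mix(l, c, l, l)), h(mix(c, mix(c, c)), b), h(h(j, c), neg(neg(h(c, c)))), neg(neg(b)))
Push neg inside:  distribute neg over mix and collapse double neg
Combine occurrences:  mix(d(d(j, l, c), d(b, l, j), mix(j, l)), d(d(b, l, b), d(j, j, j), mix(c, l, l, l)), h(mix(c, c, c), b), h(h(j, c), h(c, c)), b)
Order the arguments:  mix(b, d(d(b, l, b), d(j, j, j), mix(c, l, l, l)), d(d(j, l, c), d(b, l, j), mix(j, l)), h(h(j, c), h(c, c)), h(mix(c, c, c), b))
Put back:  h(d(h(mix(d(l, mix(d(c, c, j), d(j, b, j), d(l, b, l)), mix(d(c, j, c), d(l, j, b))), d(mix(h(c, b), j, l), e, mix(c, c, j))), mix(b, d(d(b, l, b), d(j, j, j), mix(c, l, l, l)), d(d(j, l, c), d(b, l, j), mix(j, l)), h(h(j, c), h(c, c)), h(mix(c, c, c), b))), c, c), l)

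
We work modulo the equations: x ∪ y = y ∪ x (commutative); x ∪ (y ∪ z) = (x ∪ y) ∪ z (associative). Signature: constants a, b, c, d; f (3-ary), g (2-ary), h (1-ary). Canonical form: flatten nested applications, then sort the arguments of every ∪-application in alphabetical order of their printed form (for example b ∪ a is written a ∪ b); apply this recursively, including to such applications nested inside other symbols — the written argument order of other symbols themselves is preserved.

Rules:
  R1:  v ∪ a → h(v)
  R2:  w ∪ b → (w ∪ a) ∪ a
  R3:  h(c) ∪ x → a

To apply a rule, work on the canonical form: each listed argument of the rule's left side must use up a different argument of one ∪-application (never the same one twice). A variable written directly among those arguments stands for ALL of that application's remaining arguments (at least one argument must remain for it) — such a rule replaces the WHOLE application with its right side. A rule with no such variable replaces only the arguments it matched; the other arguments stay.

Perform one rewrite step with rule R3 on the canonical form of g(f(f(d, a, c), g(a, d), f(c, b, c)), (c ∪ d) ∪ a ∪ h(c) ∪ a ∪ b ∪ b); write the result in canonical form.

Answer: g(f(f(d, a, c), g(a, d), f(c, b, c)), a)

Derivation:
Canonical form:  g(f(f(d, a, c), g(a, d), f(c, b, c)), a ∪ a ∪ b ∪ b ∪ c ∪ d ∪ h(c))
Match R3:  consume h(c);  x := a ∪ a ∪ b ∪ b ∪ c ∪ d
The variable takes the whole remainder — replace the entire application.
Giving:  g(f(f(d, a, c), g(a, d), f(c, b, c)), a)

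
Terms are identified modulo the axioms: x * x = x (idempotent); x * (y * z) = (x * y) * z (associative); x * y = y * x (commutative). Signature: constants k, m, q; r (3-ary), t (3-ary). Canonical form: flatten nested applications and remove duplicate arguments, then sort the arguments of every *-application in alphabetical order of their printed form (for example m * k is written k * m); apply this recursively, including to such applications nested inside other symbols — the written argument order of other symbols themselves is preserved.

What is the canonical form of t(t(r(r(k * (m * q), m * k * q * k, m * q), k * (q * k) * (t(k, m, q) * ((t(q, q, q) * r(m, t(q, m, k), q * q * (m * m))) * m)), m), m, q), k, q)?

Descend into:  k * (q * k) * (t(k, m, q) * ((t(q, q, q) * r(m, t(q, m, k), q * q * (m * m))) * m))
Merge nested applications:  k * q * k * t(k, m, q) * t(q, q, q) * r(m, t(q, m, k), q * q * (m * m)) * m
Canonicalize subterm:  r(m, t(q, m, k), q * q * (m * m))  →  r(m, t(q, m, k), m * q)
Idempotence:  drop duplicate k
Order the arguments:  k * m * q * r(m, t(q, m, k), m * q) * t(k, m, q) * t(q, q, q)
Put back:  t(t(r(r(k * m * q, k * m * q, m * q), k * m * q * r(m, t(q, m, k), m * q) * t(k, m, q) * t(q, q, q), m), m, q), k, q)

Answer: t(t(r(r(k * m * q, k * m * q, m * q), k * m * q * r(m, t(q, m, k), m * q) * t(k, m, q) * t(q, q, q), m), m, q), k, q)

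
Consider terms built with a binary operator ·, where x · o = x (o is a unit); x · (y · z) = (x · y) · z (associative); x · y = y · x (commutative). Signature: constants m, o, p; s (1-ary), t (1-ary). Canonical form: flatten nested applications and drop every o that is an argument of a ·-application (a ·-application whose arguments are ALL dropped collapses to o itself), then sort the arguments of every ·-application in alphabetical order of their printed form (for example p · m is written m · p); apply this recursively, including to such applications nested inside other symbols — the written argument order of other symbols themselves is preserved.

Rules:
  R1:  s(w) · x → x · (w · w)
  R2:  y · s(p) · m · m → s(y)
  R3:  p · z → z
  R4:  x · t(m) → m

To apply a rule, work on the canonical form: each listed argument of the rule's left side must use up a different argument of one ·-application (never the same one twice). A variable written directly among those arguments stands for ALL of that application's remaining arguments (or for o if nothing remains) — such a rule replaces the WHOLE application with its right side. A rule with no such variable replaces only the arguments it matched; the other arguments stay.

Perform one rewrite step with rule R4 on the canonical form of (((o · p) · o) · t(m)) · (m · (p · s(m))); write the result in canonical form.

Canonical form:  m · p · p · s(m) · t(m)
Match R4:  consume t(m);  x := m · p · p · s(m)
The variable takes the whole remainder — replace the entire application.
New term:  m

Answer: m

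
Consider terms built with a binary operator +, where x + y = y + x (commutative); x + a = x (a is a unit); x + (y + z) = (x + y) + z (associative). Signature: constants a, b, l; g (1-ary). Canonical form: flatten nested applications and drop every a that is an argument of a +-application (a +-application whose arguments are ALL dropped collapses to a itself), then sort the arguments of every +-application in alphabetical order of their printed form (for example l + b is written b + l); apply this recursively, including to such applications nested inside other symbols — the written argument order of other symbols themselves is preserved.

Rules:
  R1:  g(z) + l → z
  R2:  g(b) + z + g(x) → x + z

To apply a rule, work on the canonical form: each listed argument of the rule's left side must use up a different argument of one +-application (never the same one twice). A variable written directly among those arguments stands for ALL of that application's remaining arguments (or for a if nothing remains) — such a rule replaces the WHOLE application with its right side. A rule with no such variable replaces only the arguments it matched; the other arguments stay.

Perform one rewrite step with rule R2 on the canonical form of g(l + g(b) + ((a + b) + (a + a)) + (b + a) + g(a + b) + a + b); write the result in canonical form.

Answer: g(b + b + b + b + l)

Derivation:
Canonical form:  g(b + b + b + g(b) + g(b) + l)
Match R2:  consume g(b), g(b);  x := b, z := b + b + b + l
The extension variable absorbs all remaining arguments, so the whole application is rewritten.
Result:  g(b + b + b + b + l)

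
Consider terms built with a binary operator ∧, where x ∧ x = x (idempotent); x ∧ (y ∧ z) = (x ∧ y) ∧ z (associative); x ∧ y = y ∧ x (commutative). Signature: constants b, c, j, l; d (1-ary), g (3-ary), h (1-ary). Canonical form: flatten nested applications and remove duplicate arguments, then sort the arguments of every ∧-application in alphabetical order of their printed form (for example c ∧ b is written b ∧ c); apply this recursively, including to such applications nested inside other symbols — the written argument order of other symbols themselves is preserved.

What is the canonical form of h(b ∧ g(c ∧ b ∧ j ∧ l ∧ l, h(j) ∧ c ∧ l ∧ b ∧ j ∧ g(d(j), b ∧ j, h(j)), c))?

Focus inside:  b ∧ g(c ∧ b ∧ j ∧ l ∧ l, h(j) ∧ c ∧ l ∧ b ∧ j ∧ g(d(j), b ∧ j, h(j)), c)
Simplify inside:  g(c ∧ b ∧ j ∧ l ∧ l, h(j) ∧ c ∧ l ∧ b ∧ j ∧ g(d(j), b ∧ j, h(j)), c)  →  g(b ∧ c ∧ j ∧ l, b ∧ c ∧ g(d(j), b ∧ j, h(j)) ∧ h(j) ∧ j ∧ l, c)
Order the arguments:  b ∧ g(b ∧ c ∧ j ∧ l, b ∧ c ∧ g(d(j), b ∧ j, h(j)) ∧ h(j) ∧ j ∧ l, c)
Reassemble:  h(b ∧ g(b ∧ c ∧ j ∧ l, b ∧ c ∧ g(d(j), b ∧ j, h(j)) ∧ h(j) ∧ j ∧ l, c))

Answer: h(b ∧ g(b ∧ c ∧ j ∧ l, b ∧ c ∧ g(d(j), b ∧ j, h(j)) ∧ h(j) ∧ j ∧ l, c))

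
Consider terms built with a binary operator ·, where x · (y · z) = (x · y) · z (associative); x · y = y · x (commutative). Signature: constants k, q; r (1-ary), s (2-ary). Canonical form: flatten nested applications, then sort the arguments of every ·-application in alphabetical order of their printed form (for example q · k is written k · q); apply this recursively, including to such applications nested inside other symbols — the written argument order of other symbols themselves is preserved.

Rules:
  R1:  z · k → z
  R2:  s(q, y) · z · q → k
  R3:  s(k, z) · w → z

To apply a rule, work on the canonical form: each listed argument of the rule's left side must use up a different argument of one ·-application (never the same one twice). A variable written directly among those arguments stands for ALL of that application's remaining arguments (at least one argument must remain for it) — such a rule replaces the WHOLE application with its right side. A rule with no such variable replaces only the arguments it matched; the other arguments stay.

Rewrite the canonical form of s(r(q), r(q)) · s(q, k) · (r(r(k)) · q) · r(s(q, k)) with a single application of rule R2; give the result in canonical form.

Canonical form:  q · r(r(k)) · r(s(q, k)) · s(q, k) · s(r(q), r(q))
Match R2:  consume q, s(q, k);  y := k, z := r(r(k)) · r(s(q, k)) · s(r(q), r(q))
Every leftover argument binds to the variable; the entire application is replaced.
New term:  k

Answer: k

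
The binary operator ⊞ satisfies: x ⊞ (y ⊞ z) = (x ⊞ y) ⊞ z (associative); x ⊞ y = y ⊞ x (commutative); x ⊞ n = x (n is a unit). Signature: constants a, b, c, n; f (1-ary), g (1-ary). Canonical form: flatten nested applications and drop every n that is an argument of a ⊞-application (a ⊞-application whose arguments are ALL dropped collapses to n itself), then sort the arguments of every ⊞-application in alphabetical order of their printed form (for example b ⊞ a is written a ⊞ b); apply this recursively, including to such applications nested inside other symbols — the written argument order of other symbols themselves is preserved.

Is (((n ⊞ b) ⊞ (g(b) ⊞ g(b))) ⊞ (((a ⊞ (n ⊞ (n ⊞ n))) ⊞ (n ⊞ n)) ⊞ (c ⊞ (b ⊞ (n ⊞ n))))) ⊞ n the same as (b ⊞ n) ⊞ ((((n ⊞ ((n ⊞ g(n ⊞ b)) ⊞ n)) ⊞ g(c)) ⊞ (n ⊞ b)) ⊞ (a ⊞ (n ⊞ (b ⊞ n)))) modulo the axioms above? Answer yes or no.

Left:  (((n ⊞ b) ⊞ (g(b) ⊞ g(b))) ⊞ (((a ⊞ (n ⊞ (n ⊞ n))) ⊞ (n ⊞ n)) ⊞ (c ⊞ (b ⊞ (n ⊞ n))))) ⊞ n
  Un-nest:  n ⊞ b ⊞ g(b) ⊞ g(b) ⊞ a ⊞ n ⊞ n ⊞ n ⊞ n ⊞ n ⊞ c ⊞ b ⊞ n ⊞ n ⊞ n
  Units out:  drop n (×9)
  Sort arguments:  a ⊞ b ⊞ b ⊞ c ⊞ g(b) ⊞ g(b)
Right:  (b ⊞ n) ⊞ ((((n ⊞ ((n ⊞ g(n ⊞ b)) ⊞ n)) ⊞ g(c)) ⊞ (n ⊞ b)) ⊞ (a ⊞ (n ⊞ (b ⊞ n))))
  Flatten:  b ⊞ n ⊞ n ⊞ n ⊞ g(n ⊞ b) ⊞ n ⊞ g(c) ⊞ n ⊞ b ⊞ a ⊞ n ⊞ b ⊞ n
  Inside:  g(n ⊞ b)  →  g(b)
  Unit:  drop n (×7)
  Sort:  a ⊞ b ⊞ b ⊞ b ⊞ g(b) ⊞ g(c)

Answer: no — a ⊞ b ⊞ b ⊞ c ⊞ g(b) ⊞ g(b) vs a ⊞ b ⊞ b ⊞ b ⊞ g(b) ⊞ g(c)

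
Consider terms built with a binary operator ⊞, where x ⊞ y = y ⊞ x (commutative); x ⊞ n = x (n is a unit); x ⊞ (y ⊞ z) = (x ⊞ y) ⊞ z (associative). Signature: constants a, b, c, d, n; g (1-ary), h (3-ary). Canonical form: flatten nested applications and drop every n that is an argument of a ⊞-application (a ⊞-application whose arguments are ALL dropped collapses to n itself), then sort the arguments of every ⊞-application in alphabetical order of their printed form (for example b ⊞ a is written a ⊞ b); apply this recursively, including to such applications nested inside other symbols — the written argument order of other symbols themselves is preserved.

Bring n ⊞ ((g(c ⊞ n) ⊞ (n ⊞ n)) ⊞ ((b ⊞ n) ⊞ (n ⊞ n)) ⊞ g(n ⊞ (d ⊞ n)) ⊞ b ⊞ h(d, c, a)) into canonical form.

Un-nest:  n ⊞ g(c ⊞ n) ⊞ n ⊞ n ⊞ b ⊞ n ⊞ n ⊞ n ⊞ g(n ⊞ (d ⊞ n)) ⊞ b ⊞ h(d, c, a)
Canonicalize subterm:  g(c ⊞ n)  →  g(c)
Inside:  g(n ⊞ (d ⊞ n))  →  g(d)
Unit:  drop n (×6)
Sort arguments:  b ⊞ b ⊞ g(c) ⊞ g(d) ⊞ h(d, c, a)

Answer: b ⊞ b ⊞ g(c) ⊞ g(d) ⊞ h(d, c, a)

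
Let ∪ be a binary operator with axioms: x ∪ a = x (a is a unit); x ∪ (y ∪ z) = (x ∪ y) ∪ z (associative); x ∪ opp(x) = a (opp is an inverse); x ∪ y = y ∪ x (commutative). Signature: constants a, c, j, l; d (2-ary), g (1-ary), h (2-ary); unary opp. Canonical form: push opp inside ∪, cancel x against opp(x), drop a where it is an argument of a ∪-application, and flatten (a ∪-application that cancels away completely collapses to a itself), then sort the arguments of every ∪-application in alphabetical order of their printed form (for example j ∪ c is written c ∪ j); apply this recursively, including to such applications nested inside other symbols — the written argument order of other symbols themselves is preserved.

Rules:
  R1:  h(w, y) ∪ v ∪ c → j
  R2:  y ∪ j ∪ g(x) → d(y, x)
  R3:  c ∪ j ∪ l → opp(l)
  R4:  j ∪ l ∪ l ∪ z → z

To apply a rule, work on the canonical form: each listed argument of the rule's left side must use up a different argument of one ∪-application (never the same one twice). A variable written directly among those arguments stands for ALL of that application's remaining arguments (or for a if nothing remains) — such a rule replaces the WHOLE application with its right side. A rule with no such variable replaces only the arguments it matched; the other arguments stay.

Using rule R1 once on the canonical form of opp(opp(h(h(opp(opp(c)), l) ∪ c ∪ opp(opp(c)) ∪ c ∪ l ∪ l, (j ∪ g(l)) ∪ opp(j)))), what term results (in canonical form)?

Canonical form:  h(c ∪ c ∪ c ∪ h(c, l) ∪ l ∪ l, g(l))
Apply R1:  consuming c, h(c, l);  v := c ∪ c ∪ l ∪ l, w := c, y := l
The variable takes the whole remainder — replace the entire application.
New term:  h(j, g(l))

Answer: h(j, g(l))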